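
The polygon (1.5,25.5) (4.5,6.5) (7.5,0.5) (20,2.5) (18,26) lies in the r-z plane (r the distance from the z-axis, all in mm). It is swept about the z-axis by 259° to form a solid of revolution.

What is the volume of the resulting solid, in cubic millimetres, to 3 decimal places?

Volume = 19055.475 mm³

Profile (r,z), 5 vertices: (1.5,25.5) (4.5,6.5) (7.5,0.5) (20,2.5) (18,26)
edge 0: (1.5,25.5)→(4.5,6.5)  cross = 1.5·6.5 − 4.5·25.5 = -105.0000; (r_i+r_j)·cross = 6·-105.0000 = -630.0000
edge 1: (4.5,6.5)→(7.5,0.5)  cross = 4.5·0.5 − 7.5·6.5 = -46.5000; (r_i+r_j)·cross = 12·-46.5000 = -558.0000
edge 2: (7.5,0.5)→(20,2.5)  cross = 7.5·2.5 − 20·0.5 = 8.7500; (r_i+r_j)·cross = 27.5·8.7500 = 240.6250
edge 3: (20,2.5)→(18,26)  cross = 20·26 − 18·2.5 = 475.0000; (r_i+r_j)·cross = 38·475.0000 = 18050.0000
edge 4: (18,26)→(1.5,25.5)  cross = 18·25.5 − 1.5·26 = 420.0000; (r_i+r_j)·cross = 19.5·420.0000 = 8190.0000
Σcross = 752.2500 → A = |Σcross|/2 = 376.1250 mm²
Σ(r_i+r_j)·cross = 25292.6250 → first moment M = |Σ|/6 = 4215.4375
R_c = M/A = 4215.4375/376.1250 = 11.2075 mm
θ = 259° = 4.520403 rad
V = θ·R_c·A = 4.520403·11.2075·376.1250 = 19055.475 mm³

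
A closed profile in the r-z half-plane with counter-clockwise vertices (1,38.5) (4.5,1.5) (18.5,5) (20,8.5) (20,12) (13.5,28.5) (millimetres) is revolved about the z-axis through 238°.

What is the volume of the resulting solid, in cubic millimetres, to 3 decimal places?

Volume = 17120.837 mm³

Profile (r,z), 6 vertices: (1,38.5) (4.5,1.5) (18.5,5) (20,8.5) (20,12) (13.5,28.5)
edge 0: (1,38.5)→(4.5,1.5)  cross = 1·1.5 − 4.5·38.5 = -171.7500; (r_i+r_j)·cross = 5.5·-171.7500 = -944.6250
edge 1: (4.5,1.5)→(18.5,5)  cross = 4.5·5 − 18.5·1.5 = -5.2500; (r_i+r_j)·cross = 23·-5.2500 = -120.7500
edge 2: (18.5,5)→(20,8.5)  cross = 18.5·8.5 − 20·5 = 57.2500; (r_i+r_j)·cross = 38.5·57.2500 = 2204.1250
edge 3: (20,8.5)→(20,12)  cross = 20·12 − 20·8.5 = 70.0000; (r_i+r_j)·cross = 40·70.0000 = 2800.0000
edge 4: (20,12)→(13.5,28.5)  cross = 20·28.5 − 13.5·12 = 408.0000; (r_i+r_j)·cross = 33.5·408.0000 = 13668.0000
edge 5: (13.5,28.5)→(1,38.5)  cross = 13.5·38.5 − 1·28.5 = 491.2500; (r_i+r_j)·cross = 14.5·491.2500 = 7123.1250
Σcross = 849.5000 → A = |Σcross|/2 = 424.7500 mm²
Σ(r_i+r_j)·cross = 24729.8750 → first moment M = |Σ|/6 = 4121.6458
R_c = M/A = 4121.6458/424.7500 = 9.7037 mm
θ = 238° = 4.153884 rad
V = θ·R_c·A = 4.153884·9.7037·424.7500 = 17120.837 mm³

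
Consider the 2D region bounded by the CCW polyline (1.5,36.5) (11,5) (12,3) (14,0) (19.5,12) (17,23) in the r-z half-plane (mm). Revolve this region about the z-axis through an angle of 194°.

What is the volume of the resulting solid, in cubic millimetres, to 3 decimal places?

Profile (r,z), 6 vertices: (1.5,36.5) (11,5) (12,3) (14,0) (19.5,12) (17,23)
edge 0: (1.5,36.5)→(11,5)  cross = 1.5·5 − 11·36.5 = -394.0000; (r_i+r_j)·cross = 12.5·-394.0000 = -4925.0000
edge 1: (11,5)→(12,3)  cross = 11·3 − 12·5 = -27.0000; (r_i+r_j)·cross = 23·-27.0000 = -621.0000
edge 2: (12,3)→(14,0)  cross = 12·0 − 14·3 = -42.0000; (r_i+r_j)·cross = 26·-42.0000 = -1092.0000
edge 3: (14,0)→(19.5,12)  cross = 14·12 − 19.5·0 = 168.0000; (r_i+r_j)·cross = 33.5·168.0000 = 5628.0000
edge 4: (19.5,12)→(17,23)  cross = 19.5·23 − 17·12 = 244.5000; (r_i+r_j)·cross = 36.5·244.5000 = 8924.2500
edge 5: (17,23)→(1.5,36.5)  cross = 17·36.5 − 1.5·23 = 586.0000; (r_i+r_j)·cross = 18.5·586.0000 = 10841.0000
Σcross = 535.5000 → A = |Σcross|/2 = 267.7500 mm²
Σ(r_i+r_j)·cross = 18755.2500 → first moment M = |Σ|/6 = 3125.8750
R_c = M/A = 3125.8750/267.7500 = 11.6746 mm
θ = 194° = 3.385939 rad
V = θ·R_c·A = 3.385939·11.6746·267.7500 = 10584.021 mm³

Volume = 10584.021 mm³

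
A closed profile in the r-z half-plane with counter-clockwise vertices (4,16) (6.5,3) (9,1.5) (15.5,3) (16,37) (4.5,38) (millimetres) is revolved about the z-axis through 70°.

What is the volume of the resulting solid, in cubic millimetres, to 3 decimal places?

Volume = 4842.634 mm³

Profile (r,z), 6 vertices: (4,16) (6.5,3) (9,1.5) (15.5,3) (16,37) (4.5,38)
edge 0: (4,16)→(6.5,3)  cross = 4·3 − 6.5·16 = -92.0000; (r_i+r_j)·cross = 10.5·-92.0000 = -966.0000
edge 1: (6.5,3)→(9,1.5)  cross = 6.5·1.5 − 9·3 = -17.2500; (r_i+r_j)·cross = 15.5·-17.2500 = -267.3750
edge 2: (9,1.5)→(15.5,3)  cross = 9·3 − 15.5·1.5 = 3.7500; (r_i+r_j)·cross = 24.5·3.7500 = 91.8750
edge 3: (15.5,3)→(16,37)  cross = 15.5·37 − 16·3 = 525.5000; (r_i+r_j)·cross = 31.5·525.5000 = 16553.2500
edge 4: (16,37)→(4.5,38)  cross = 16·38 − 4.5·37 = 441.5000; (r_i+r_j)·cross = 20.5·441.5000 = 9050.7500
edge 5: (4.5,38)→(4,16)  cross = 4.5·16 − 4·38 = -80.0000; (r_i+r_j)·cross = 8.5·-80.0000 = -680.0000
Σcross = 781.5000 → A = |Σcross|/2 = 390.7500 mm²
Σ(r_i+r_j)·cross = 23782.5000 → first moment M = |Σ|/6 = 3963.7500
R_c = M/A = 3963.7500/390.7500 = 10.1440 mm
θ = 70° = 1.221730 rad
V = θ·R_c·A = 1.221730·10.1440·390.7500 = 4842.634 mm³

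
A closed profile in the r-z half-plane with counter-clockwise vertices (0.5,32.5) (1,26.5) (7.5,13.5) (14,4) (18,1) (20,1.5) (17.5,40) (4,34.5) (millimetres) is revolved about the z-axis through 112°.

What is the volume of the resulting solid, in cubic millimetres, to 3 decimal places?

Volume = 10572.570 mm³

Profile (r,z), 8 vertices: (0.5,32.5) (1,26.5) (7.5,13.5) (14,4) (18,1) (20,1.5) (17.5,40) (4,34.5)
edge 0: (0.5,32.5)→(1,26.5)  cross = 0.5·26.5 − 1·32.5 = -19.2500; (r_i+r_j)·cross = 1.5·-19.2500 = -28.8750
edge 1: (1,26.5)→(7.5,13.5)  cross = 1·13.5 − 7.5·26.5 = -185.2500; (r_i+r_j)·cross = 8.5·-185.2500 = -1574.6250
edge 2: (7.5,13.5)→(14,4)  cross = 7.5·4 − 14·13.5 = -159.0000; (r_i+r_j)·cross = 21.5·-159.0000 = -3418.5000
edge 3: (14,4)→(18,1)  cross = 14·1 − 18·4 = -58.0000; (r_i+r_j)·cross = 32·-58.0000 = -1856.0000
edge 4: (18,1)→(20,1.5)  cross = 18·1.5 − 20·1 = 7.0000; (r_i+r_j)·cross = 38·7.0000 = 266.0000
edge 5: (20,1.5)→(17.5,40)  cross = 20·40 − 17.5·1.5 = 773.7500; (r_i+r_j)·cross = 37.5·773.7500 = 29015.6250
edge 6: (17.5,40)→(4,34.5)  cross = 17.5·34.5 − 4·40 = 443.7500; (r_i+r_j)·cross = 21.5·443.7500 = 9540.6250
edge 7: (4,34.5)→(0.5,32.5)  cross = 4·32.5 − 0.5·34.5 = 112.7500; (r_i+r_j)·cross = 4.5·112.7500 = 507.3750
Σcross = 915.7500 → A = |Σcross|/2 = 457.8750 mm²
Σ(r_i+r_j)·cross = 32451.6250 → first moment M = |Σ|/6 = 5408.6042
R_c = M/A = 5408.6042/457.8750 = 11.8124 mm
θ = 112° = 1.954769 rad
V = θ·R_c·A = 1.954769·11.8124·457.8750 = 10572.570 mm³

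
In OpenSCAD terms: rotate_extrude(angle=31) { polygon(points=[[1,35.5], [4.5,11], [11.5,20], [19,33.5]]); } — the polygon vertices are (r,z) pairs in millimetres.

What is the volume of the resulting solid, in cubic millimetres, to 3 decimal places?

Volume = 1044.050 mm³

Profile (r,z), 4 vertices: (1,35.5) (4.5,11) (11.5,20) (19,33.5)
edge 0: (1,35.5)→(4.5,11)  cross = 1·11 − 4.5·35.5 = -148.7500; (r_i+r_j)·cross = 5.5·-148.7500 = -818.1250
edge 1: (4.5,11)→(11.5,20)  cross = 4.5·20 − 11.5·11 = -36.5000; (r_i+r_j)·cross = 16·-36.5000 = -584.0000
edge 2: (11.5,20)→(19,33.5)  cross = 11.5·33.5 − 19·20 = 5.2500; (r_i+r_j)·cross = 30.5·5.2500 = 160.1250
edge 3: (19,33.5)→(1,35.5)  cross = 19·35.5 − 1·33.5 = 641.0000; (r_i+r_j)·cross = 20·641.0000 = 12820.0000
Σcross = 461.0000 → A = |Σcross|/2 = 230.5000 mm²
Σ(r_i+r_j)·cross = 11578.0000 → first moment M = |Σ|/6 = 1929.6667
R_c = M/A = 1929.6667/230.5000 = 8.3717 mm
θ = 31° = 0.541052 rad
V = θ·R_c·A = 0.541052·8.3717·230.5000 = 1044.050 mm³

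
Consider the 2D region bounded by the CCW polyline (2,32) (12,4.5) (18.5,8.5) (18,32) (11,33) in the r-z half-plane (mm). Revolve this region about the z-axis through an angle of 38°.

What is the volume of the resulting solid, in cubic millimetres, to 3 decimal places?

Volume = 2440.820 mm³

Profile (r,z), 5 vertices: (2,32) (12,4.5) (18.5,8.5) (18,32) (11,33)
edge 0: (2,32)→(12,4.5)  cross = 2·4.5 − 12·32 = -375.0000; (r_i+r_j)·cross = 14·-375.0000 = -5250.0000
edge 1: (12,4.5)→(18.5,8.5)  cross = 12·8.5 − 18.5·4.5 = 18.7500; (r_i+r_j)·cross = 30.5·18.7500 = 571.8750
edge 2: (18.5,8.5)→(18,32)  cross = 18.5·32 − 18·8.5 = 439.0000; (r_i+r_j)·cross = 36.5·439.0000 = 16023.5000
edge 3: (18,32)→(11,33)  cross = 18·33 − 11·32 = 242.0000; (r_i+r_j)·cross = 29·242.0000 = 7018.0000
edge 4: (11,33)→(2,32)  cross = 11·32 − 2·33 = 286.0000; (r_i+r_j)·cross = 13·286.0000 = 3718.0000
Σcross = 610.7500 → A = |Σcross|/2 = 305.3750 mm²
Σ(r_i+r_j)·cross = 22081.3750 → first moment M = |Σ|/6 = 3680.2292
R_c = M/A = 3680.2292/305.3750 = 12.0515 mm
θ = 38° = 0.663225 rad
V = θ·R_c·A = 0.663225·12.0515·305.3750 = 2440.820 mm³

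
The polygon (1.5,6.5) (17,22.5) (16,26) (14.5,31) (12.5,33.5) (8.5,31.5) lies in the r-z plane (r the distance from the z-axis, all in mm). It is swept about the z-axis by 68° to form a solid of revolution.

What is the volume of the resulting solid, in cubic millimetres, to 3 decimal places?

Volume = 1965.652 mm³

Profile (r,z), 6 vertices: (1.5,6.5) (17,22.5) (16,26) (14.5,31) (12.5,33.5) (8.5,31.5)
edge 0: (1.5,6.5)→(17,22.5)  cross = 1.5·22.5 − 17·6.5 = -76.7500; (r_i+r_j)·cross = 18.5·-76.7500 = -1419.8750
edge 1: (17,22.5)→(16,26)  cross = 17·26 − 16·22.5 = 82.0000; (r_i+r_j)·cross = 33·82.0000 = 2706.0000
edge 2: (16,26)→(14.5,31)  cross = 16·31 − 14.5·26 = 119.0000; (r_i+r_j)·cross = 30.5·119.0000 = 3629.5000
edge 3: (14.5,31)→(12.5,33.5)  cross = 14.5·33.5 − 12.5·31 = 98.2500; (r_i+r_j)·cross = 27·98.2500 = 2652.7500
edge 4: (12.5,33.5)→(8.5,31.5)  cross = 12.5·31.5 − 8.5·33.5 = 109.0000; (r_i+r_j)·cross = 21·109.0000 = 2289.0000
edge 5: (8.5,31.5)→(1.5,6.5)  cross = 8.5·6.5 − 1.5·31.5 = 8.0000; (r_i+r_j)·cross = 10·8.0000 = 80.0000
Σcross = 339.5000 → A = |Σcross|/2 = 169.7500 mm²
Σ(r_i+r_j)·cross = 9937.3750 → first moment M = |Σ|/6 = 1656.2292
R_c = M/A = 1656.2292/169.7500 = 9.7569 mm
θ = 68° = 1.186824 rad
V = θ·R_c·A = 1.186824·9.7569·169.7500 = 1965.652 mm³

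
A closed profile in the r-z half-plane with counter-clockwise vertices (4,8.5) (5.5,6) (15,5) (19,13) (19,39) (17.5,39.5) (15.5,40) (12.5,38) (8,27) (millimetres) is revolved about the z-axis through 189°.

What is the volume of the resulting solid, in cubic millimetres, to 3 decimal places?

Volume = 15806.757 mm³

Profile (r,z), 9 vertices: (4,8.5) (5.5,6) (15,5) (19,13) (19,39) (17.5,39.5) (15.5,40) (12.5,38) (8,27)
edge 0: (4,8.5)→(5.5,6)  cross = 4·6 − 5.5·8.5 = -22.7500; (r_i+r_j)·cross = 9.5·-22.7500 = -216.1250
edge 1: (5.5,6)→(15,5)  cross = 5.5·5 − 15·6 = -62.5000; (r_i+r_j)·cross = 20.5·-62.5000 = -1281.2500
edge 2: (15,5)→(19,13)  cross = 15·13 − 19·5 = 100.0000; (r_i+r_j)·cross = 34·100.0000 = 3400.0000
edge 3: (19,13)→(19,39)  cross = 19·39 − 19·13 = 494.0000; (r_i+r_j)·cross = 38·494.0000 = 18772.0000
edge 4: (19,39)→(17.5,39.5)  cross = 19·39.5 − 17.5·39 = 68.0000; (r_i+r_j)·cross = 36.5·68.0000 = 2482.0000
edge 5: (17.5,39.5)→(15.5,40)  cross = 17.5·40 − 15.5·39.5 = 87.7500; (r_i+r_j)·cross = 33·87.7500 = 2895.7500
edge 6: (15.5,40)→(12.5,38)  cross = 15.5·38 − 12.5·40 = 89.0000; (r_i+r_j)·cross = 28·89.0000 = 2492.0000
edge 7: (12.5,38)→(8,27)  cross = 12.5·27 − 8·38 = 33.5000; (r_i+r_j)·cross = 20.5·33.5000 = 686.7500
edge 8: (8,27)→(4,8.5)  cross = 8·8.5 − 4·27 = -40.0000; (r_i+r_j)·cross = 12·-40.0000 = -480.0000
Σcross = 747.0000 → A = |Σcross|/2 = 373.5000 mm²
Σ(r_i+r_j)·cross = 28751.1250 → first moment M = |Σ|/6 = 4791.8542
R_c = M/A = 4791.8542/373.5000 = 12.8296 mm
θ = 189° = 3.298672 rad
V = θ·R_c·A = 3.298672·12.8296·373.5000 = 15806.757 mm³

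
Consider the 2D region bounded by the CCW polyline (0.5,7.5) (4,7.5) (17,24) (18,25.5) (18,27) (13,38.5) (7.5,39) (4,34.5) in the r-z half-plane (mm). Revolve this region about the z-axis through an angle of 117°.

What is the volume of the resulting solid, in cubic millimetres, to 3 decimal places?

Profile (r,z), 8 vertices: (0.5,7.5) (4,7.5) (17,24) (18,25.5) (18,27) (13,38.5) (7.5,39) (4,34.5)
edge 0: (0.5,7.5)→(4,7.5)  cross = 0.5·7.5 − 4·7.5 = -26.2500; (r_i+r_j)·cross = 4.5·-26.2500 = -118.1250
edge 1: (4,7.5)→(17,24)  cross = 4·24 − 17·7.5 = -31.5000; (r_i+r_j)·cross = 21·-31.5000 = -661.5000
edge 2: (17,24)→(18,25.5)  cross = 17·25.5 − 18·24 = 1.5000; (r_i+r_j)·cross = 35·1.5000 = 52.5000
edge 3: (18,25.5)→(18,27)  cross = 18·27 − 18·25.5 = 27.0000; (r_i+r_j)·cross = 36·27.0000 = 972.0000
edge 4: (18,27)→(13,38.5)  cross = 18·38.5 − 13·27 = 342.0000; (r_i+r_j)·cross = 31·342.0000 = 10602.0000
edge 5: (13,38.5)→(7.5,39)  cross = 13·39 − 7.5·38.5 = 218.2500; (r_i+r_j)·cross = 20.5·218.2500 = 4474.1250
edge 6: (7.5,39)→(4,34.5)  cross = 7.5·34.5 − 4·39 = 102.7500; (r_i+r_j)·cross = 11.5·102.7500 = 1181.6250
edge 7: (4,34.5)→(0.5,7.5)  cross = 4·7.5 − 0.5·34.5 = 12.7500; (r_i+r_j)·cross = 4.5·12.7500 = 57.3750
Σcross = 646.5000 → A = |Σcross|/2 = 323.2500 mm²
Σ(r_i+r_j)·cross = 16560.0000 → first moment M = |Σ|/6 = 2760.0000
R_c = M/A = 2760.0000/323.2500 = 8.5383 mm
θ = 117° = 2.042035 rad
V = θ·R_c·A = 2.042035·8.5383·323.2500 = 5636.017 mm³

Volume = 5636.017 mm³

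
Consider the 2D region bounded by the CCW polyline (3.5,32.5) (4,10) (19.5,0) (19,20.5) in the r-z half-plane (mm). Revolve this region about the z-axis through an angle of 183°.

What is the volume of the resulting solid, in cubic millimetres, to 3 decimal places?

Volume = 11910.648 mm³

Profile (r,z), 4 vertices: (3.5,32.5) (4,10) (19.5,0) (19,20.5)
edge 0: (3.5,32.5)→(4,10)  cross = 3.5·10 − 4·32.5 = -95.0000; (r_i+r_j)·cross = 7.5·-95.0000 = -712.5000
edge 1: (4,10)→(19.5,0)  cross = 4·0 − 19.5·10 = -195.0000; (r_i+r_j)·cross = 23.5·-195.0000 = -4582.5000
edge 2: (19.5,0)→(19,20.5)  cross = 19.5·20.5 − 19·0 = 399.7500; (r_i+r_j)·cross = 38.5·399.7500 = 15390.3750
edge 3: (19,20.5)→(3.5,32.5)  cross = 19·32.5 − 3.5·20.5 = 545.7500; (r_i+r_j)·cross = 22.5·545.7500 = 12279.3750
Σcross = 655.5000 → A = |Σcross|/2 = 327.7500 mm²
Σ(r_i+r_j)·cross = 22374.7500 → first moment M = |Σ|/6 = 3729.1250
R_c = M/A = 3729.1250/327.7500 = 11.3780 mm
θ = 183° = 3.193953 rad
V = θ·R_c·A = 3.193953·11.3780·327.7500 = 11910.648 mm³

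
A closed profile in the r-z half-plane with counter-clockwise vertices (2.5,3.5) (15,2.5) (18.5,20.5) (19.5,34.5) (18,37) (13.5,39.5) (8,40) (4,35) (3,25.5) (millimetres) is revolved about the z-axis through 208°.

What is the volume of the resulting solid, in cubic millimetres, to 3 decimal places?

Volume = 20195.653 mm³

Profile (r,z), 9 vertices: (2.5,3.5) (15,2.5) (18.5,20.5) (19.5,34.5) (18,37) (13.5,39.5) (8,40) (4,35) (3,25.5)
edge 0: (2.5,3.5)→(15,2.5)  cross = 2.5·2.5 − 15·3.5 = -46.2500; (r_i+r_j)·cross = 17.5·-46.2500 = -809.3750
edge 1: (15,2.5)→(18.5,20.5)  cross = 15·20.5 − 18.5·2.5 = 261.2500; (r_i+r_j)·cross = 33.5·261.2500 = 8751.8750
edge 2: (18.5,20.5)→(19.5,34.5)  cross = 18.5·34.5 − 19.5·20.5 = 238.5000; (r_i+r_j)·cross = 38·238.5000 = 9063.0000
edge 3: (19.5,34.5)→(18,37)  cross = 19.5·37 − 18·34.5 = 100.5000; (r_i+r_j)·cross = 37.5·100.5000 = 3768.7500
edge 4: (18,37)→(13.5,39.5)  cross = 18·39.5 − 13.5·37 = 211.5000; (r_i+r_j)·cross = 31.5·211.5000 = 6662.2500
edge 5: (13.5,39.5)→(8,40)  cross = 13.5·40 − 8·39.5 = 224.0000; (r_i+r_j)·cross = 21.5·224.0000 = 4816.0000
edge 6: (8,40)→(4,35)  cross = 8·35 − 4·40 = 120.0000; (r_i+r_j)·cross = 12·120.0000 = 1440.0000
edge 7: (4,35)→(3,25.5)  cross = 4·25.5 − 3·35 = -3.0000; (r_i+r_j)·cross = 7·-3.0000 = -21.0000
edge 8: (3,25.5)→(2.5,3.5)  cross = 3·3.5 − 2.5·25.5 = -53.2500; (r_i+r_j)·cross = 5.5·-53.2500 = -292.8750
Σcross = 1053.2500 → A = |Σcross|/2 = 526.6250 mm²
Σ(r_i+r_j)·cross = 33378.6250 → first moment M = |Σ|/6 = 5563.1042
R_c = M/A = 5563.1042/526.6250 = 10.5637 mm
θ = 208° = 3.630285 rad
V = θ·R_c·A = 3.630285·10.5637·526.6250 = 20195.653 mm³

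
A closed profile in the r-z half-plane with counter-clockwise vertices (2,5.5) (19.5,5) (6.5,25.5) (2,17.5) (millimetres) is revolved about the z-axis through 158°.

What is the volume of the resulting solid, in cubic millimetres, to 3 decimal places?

Volume = 4793.663 mm³

Profile (r,z), 4 vertices: (2,5.5) (19.5,5) (6.5,25.5) (2,17.5)
edge 0: (2,5.5)→(19.5,5)  cross = 2·5 − 19.5·5.5 = -97.2500; (r_i+r_j)·cross = 21.5·-97.2500 = -2090.8750
edge 1: (19.5,5)→(6.5,25.5)  cross = 19.5·25.5 − 6.5·5 = 464.7500; (r_i+r_j)·cross = 26·464.7500 = 12083.5000
edge 2: (6.5,25.5)→(2,17.5)  cross = 6.5·17.5 − 2·25.5 = 62.7500; (r_i+r_j)·cross = 8.5·62.7500 = 533.3750
edge 3: (2,17.5)→(2,5.5)  cross = 2·5.5 − 2·17.5 = -24.0000; (r_i+r_j)·cross = 4·-24.0000 = -96.0000
Σcross = 406.2500 → A = |Σcross|/2 = 203.1250 mm²
Σ(r_i+r_j)·cross = 10430.0000 → first moment M = |Σ|/6 = 1738.3333
R_c = M/A = 1738.3333/203.1250 = 8.5579 mm
θ = 158° = 2.757620 rad
V = θ·R_c·A = 2.757620·8.5579·203.1250 = 4793.663 mm³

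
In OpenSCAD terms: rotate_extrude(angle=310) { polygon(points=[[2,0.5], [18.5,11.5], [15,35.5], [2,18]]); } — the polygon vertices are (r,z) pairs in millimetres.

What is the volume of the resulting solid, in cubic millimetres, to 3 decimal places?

Profile (r,z), 4 vertices: (2,0.5) (18.5,11.5) (15,35.5) (2,18)
edge 0: (2,0.5)→(18.5,11.5)  cross = 2·11.5 − 18.5·0.5 = 13.7500; (r_i+r_j)·cross = 20.5·13.7500 = 281.8750
edge 1: (18.5,11.5)→(15,35.5)  cross = 18.5·35.5 − 15·11.5 = 484.2500; (r_i+r_j)·cross = 33.5·484.2500 = 16222.3750
edge 2: (15,35.5)→(2,18)  cross = 15·18 − 2·35.5 = 199.0000; (r_i+r_j)·cross = 17·199.0000 = 3383.0000
edge 3: (2,18)→(2,0.5)  cross = 2·0.5 − 2·18 = -35.0000; (r_i+r_j)·cross = 4·-35.0000 = -140.0000
Σcross = 662.0000 → A = |Σcross|/2 = 331.0000 mm²
Σ(r_i+r_j)·cross = 19747.2500 → first moment M = |Σ|/6 = 3291.2083
R_c = M/A = 3291.2083/331.0000 = 9.9432 mm
θ = 310° = 5.410521 rad
V = θ·R_c·A = 5.410521·9.9432·331.0000 = 17807.151 mm³

Volume = 17807.151 mm³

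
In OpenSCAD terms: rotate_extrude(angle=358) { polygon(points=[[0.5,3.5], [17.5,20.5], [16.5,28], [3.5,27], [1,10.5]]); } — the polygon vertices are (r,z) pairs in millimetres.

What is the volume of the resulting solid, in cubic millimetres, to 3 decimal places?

Profile (r,z), 5 vertices: (0.5,3.5) (17.5,20.5) (16.5,28) (3.5,27) (1,10.5)
edge 0: (0.5,3.5)→(17.5,20.5)  cross = 0.5·20.5 − 17.5·3.5 = -51.0000; (r_i+r_j)·cross = 18·-51.0000 = -918.0000
edge 1: (17.5,20.5)→(16.5,28)  cross = 17.5·28 − 16.5·20.5 = 151.7500; (r_i+r_j)·cross = 34·151.7500 = 5159.5000
edge 2: (16.5,28)→(3.5,27)  cross = 16.5·27 − 3.5·28 = 347.5000; (r_i+r_j)·cross = 20·347.5000 = 6950.0000
edge 3: (3.5,27)→(1,10.5)  cross = 3.5·10.5 − 1·27 = 9.7500; (r_i+r_j)·cross = 4.5·9.7500 = 43.8750
edge 4: (1,10.5)→(0.5,3.5)  cross = 1·3.5 − 0.5·10.5 = -1.7500; (r_i+r_j)·cross = 1.5·-1.7500 = -2.6250
Σcross = 456.2500 → A = |Σcross|/2 = 228.1250 mm²
Σ(r_i+r_j)·cross = 11232.7500 → first moment M = |Σ|/6 = 1872.1250
R_c = M/A = 1872.1250/228.1250 = 8.2066 mm
θ = 358° = 6.248279 rad
V = θ·R_c·A = 6.248279·8.2066·228.1250 = 11697.559 mm³

Volume = 11697.559 mm³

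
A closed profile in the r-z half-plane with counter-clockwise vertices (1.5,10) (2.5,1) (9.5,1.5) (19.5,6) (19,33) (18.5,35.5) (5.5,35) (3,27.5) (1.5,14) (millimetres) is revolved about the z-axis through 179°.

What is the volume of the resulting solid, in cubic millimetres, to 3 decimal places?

Volume = 18047.112 mm³

Profile (r,z), 9 vertices: (1.5,10) (2.5,1) (9.5,1.5) (19.5,6) (19,33) (18.5,35.5) (5.5,35) (3,27.5) (1.5,14)
edge 0: (1.5,10)→(2.5,1)  cross = 1.5·1 − 2.5·10 = -23.5000; (r_i+r_j)·cross = 4·-23.5000 = -94.0000
edge 1: (2.5,1)→(9.5,1.5)  cross = 2.5·1.5 − 9.5·1 = -5.7500; (r_i+r_j)·cross = 12·-5.7500 = -69.0000
edge 2: (9.5,1.5)→(19.5,6)  cross = 9.5·6 − 19.5·1.5 = 27.7500; (r_i+r_j)·cross = 29·27.7500 = 804.7500
edge 3: (19.5,6)→(19,33)  cross = 19.5·33 − 19·6 = 529.5000; (r_i+r_j)·cross = 38.5·529.5000 = 20385.7500
edge 4: (19,33)→(18.5,35.5)  cross = 19·35.5 − 18.5·33 = 64.0000; (r_i+r_j)·cross = 37.5·64.0000 = 2400.0000
edge 5: (18.5,35.5)→(5.5,35)  cross = 18.5·35 − 5.5·35.5 = 452.2500; (r_i+r_j)·cross = 24·452.2500 = 10854.0000
edge 6: (5.5,35)→(3,27.5)  cross = 5.5·27.5 − 3·35 = 46.2500; (r_i+r_j)·cross = 8.5·46.2500 = 393.1250
edge 7: (3,27.5)→(1.5,14)  cross = 3·14 − 1.5·27.5 = 0.7500; (r_i+r_j)·cross = 4.5·0.7500 = 3.3750
edge 8: (1.5,14)→(1.5,10)  cross = 1.5·10 − 1.5·14 = -6.0000; (r_i+r_j)·cross = 3·-6.0000 = -18.0000
Σcross = 1085.2500 → A = |Σcross|/2 = 542.6250 mm²
Σ(r_i+r_j)·cross = 34660.0000 → first moment M = |Σ|/6 = 5776.6667
R_c = M/A = 5776.6667/542.6250 = 10.6458 mm
θ = 179° = 3.124139 rad
V = θ·R_c·A = 3.124139·10.6458·542.6250 = 18047.112 mm³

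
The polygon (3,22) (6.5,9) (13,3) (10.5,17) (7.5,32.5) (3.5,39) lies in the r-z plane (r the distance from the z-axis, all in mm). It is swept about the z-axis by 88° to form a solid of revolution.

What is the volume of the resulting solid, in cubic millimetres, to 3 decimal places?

Profile (r,z), 6 vertices: (3,22) (6.5,9) (13,3) (10.5,17) (7.5,32.5) (3.5,39)
edge 0: (3,22)→(6.5,9)  cross = 3·9 − 6.5·22 = -116.0000; (r_i+r_j)·cross = 9.5·-116.0000 = -1102.0000
edge 1: (6.5,9)→(13,3)  cross = 6.5·3 − 13·9 = -97.5000; (r_i+r_j)·cross = 19.5·-97.5000 = -1901.2500
edge 2: (13,3)→(10.5,17)  cross = 13·17 − 10.5·3 = 189.5000; (r_i+r_j)·cross = 23.5·189.5000 = 4453.2500
edge 3: (10.5,17)→(7.5,32.5)  cross = 10.5·32.5 − 7.5·17 = 213.7500; (r_i+r_j)·cross = 18·213.7500 = 3847.5000
edge 4: (7.5,32.5)→(3.5,39)  cross = 7.5·39 − 3.5·32.5 = 178.7500; (r_i+r_j)·cross = 11·178.7500 = 1966.2500
edge 5: (3.5,39)→(3,22)  cross = 3.5·22 − 3·39 = -40.0000; (r_i+r_j)·cross = 6.5·-40.0000 = -260.0000
Σcross = 328.5000 → A = |Σcross|/2 = 164.2500 mm²
Σ(r_i+r_j)·cross = 7003.7500 → first moment M = |Σ|/6 = 1167.2917
R_c = M/A = 1167.2917/164.2500 = 7.1068 mm
θ = 88° = 1.535890 rad
V = θ·R_c·A = 1.535890·7.1068·164.2500 = 1792.831 mm³

Volume = 1792.831 mm³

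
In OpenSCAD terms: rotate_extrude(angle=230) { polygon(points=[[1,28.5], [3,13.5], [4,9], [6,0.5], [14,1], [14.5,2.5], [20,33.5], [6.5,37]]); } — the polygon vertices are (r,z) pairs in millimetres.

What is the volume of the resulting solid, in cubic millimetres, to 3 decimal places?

Profile (r,z), 8 vertices: (1,28.5) (3,13.5) (4,9) (6,0.5) (14,1) (14.5,2.5) (20,33.5) (6.5,37)
edge 0: (1,28.5)→(3,13.5)  cross = 1·13.5 − 3·28.5 = -72.0000; (r_i+r_j)·cross = 4·-72.0000 = -288.0000
edge 1: (3,13.5)→(4,9)  cross = 3·9 − 4·13.5 = -27.0000; (r_i+r_j)·cross = 7·-27.0000 = -189.0000
edge 2: (4,9)→(6,0.5)  cross = 4·0.5 − 6·9 = -52.0000; (r_i+r_j)·cross = 10·-52.0000 = -520.0000
edge 3: (6,0.5)→(14,1)  cross = 6·1 − 14·0.5 = -1.0000; (r_i+r_j)·cross = 20·-1.0000 = -20.0000
edge 4: (14,1)→(14.5,2.5)  cross = 14·2.5 − 14.5·1 = 20.5000; (r_i+r_j)·cross = 28.5·20.5000 = 584.2500
edge 5: (14.5,2.5)→(20,33.5)  cross = 14.5·33.5 − 20·2.5 = 435.7500; (r_i+r_j)·cross = 34.5·435.7500 = 15033.3750
edge 6: (20,33.5)→(6.5,37)  cross = 20·37 − 6.5·33.5 = 522.2500; (r_i+r_j)·cross = 26.5·522.2500 = 13839.6250
edge 7: (6.5,37)→(1,28.5)  cross = 6.5·28.5 − 1·37 = 148.2500; (r_i+r_j)·cross = 7.5·148.2500 = 1111.8750
Σcross = 974.7500 → A = |Σcross|/2 = 487.3750 mm²
Σ(r_i+r_j)·cross = 29552.1250 → first moment M = |Σ|/6 = 4925.3542
R_c = M/A = 4925.3542/487.3750 = 10.1059 mm
θ = 230° = 4.014257 rad
V = θ·R_c·A = 4.014257·10.1059·487.3750 = 19771.639 mm³

Volume = 19771.639 mm³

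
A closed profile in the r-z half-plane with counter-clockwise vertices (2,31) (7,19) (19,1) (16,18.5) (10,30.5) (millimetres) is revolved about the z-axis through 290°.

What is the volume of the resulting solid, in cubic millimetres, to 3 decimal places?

Profile (r,z), 5 vertices: (2,31) (7,19) (19,1) (16,18.5) (10,30.5)
edge 0: (2,31)→(7,19)  cross = 2·19 − 7·31 = -179.0000; (r_i+r_j)·cross = 9·-179.0000 = -1611.0000
edge 1: (7,19)→(19,1)  cross = 7·1 − 19·19 = -354.0000; (r_i+r_j)·cross = 26·-354.0000 = -9204.0000
edge 2: (19,1)→(16,18.5)  cross = 19·18.5 − 16·1 = 335.5000; (r_i+r_j)·cross = 35·335.5000 = 11742.5000
edge 3: (16,18.5)→(10,30.5)  cross = 16·30.5 − 10·18.5 = 303.0000; (r_i+r_j)·cross = 26·303.0000 = 7878.0000
edge 4: (10,30.5)→(2,31)  cross = 10·31 − 2·30.5 = 249.0000; (r_i+r_j)·cross = 12·249.0000 = 2988.0000
Σcross = 354.5000 → A = |Σcross|/2 = 177.2500 mm²
Σ(r_i+r_j)·cross = 11793.5000 → first moment M = |Σ|/6 = 1965.5833
R_c = M/A = 1965.5833/177.2500 = 11.0893 mm
θ = 290° = 5.061455 rad
V = θ·R_c·A = 5.061455·11.0893·177.2500 = 9948.711 mm³

Volume = 9948.711 mm³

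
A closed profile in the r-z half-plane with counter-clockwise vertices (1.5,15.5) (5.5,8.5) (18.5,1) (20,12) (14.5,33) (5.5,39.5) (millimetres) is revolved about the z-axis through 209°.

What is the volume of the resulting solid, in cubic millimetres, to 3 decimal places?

Volume = 17266.872 mm³

Profile (r,z), 6 vertices: (1.5,15.5) (5.5,8.5) (18.5,1) (20,12) (14.5,33) (5.5,39.5)
edge 0: (1.5,15.5)→(5.5,8.5)  cross = 1.5·8.5 − 5.5·15.5 = -72.5000; (r_i+r_j)·cross = 7·-72.5000 = -507.5000
edge 1: (5.5,8.5)→(18.5,1)  cross = 5.5·1 − 18.5·8.5 = -151.7500; (r_i+r_j)·cross = 24·-151.7500 = -3642.0000
edge 2: (18.5,1)→(20,12)  cross = 18.5·12 − 20·1 = 202.0000; (r_i+r_j)·cross = 38.5·202.0000 = 7777.0000
edge 3: (20,12)→(14.5,33)  cross = 20·33 − 14.5·12 = 486.0000; (r_i+r_j)·cross = 34.5·486.0000 = 16767.0000
edge 4: (14.5,33)→(5.5,39.5)  cross = 14.5·39.5 − 5.5·33 = 391.2500; (r_i+r_j)·cross = 20·391.2500 = 7825.0000
edge 5: (5.5,39.5)→(1.5,15.5)  cross = 5.5·15.5 − 1.5·39.5 = 26.0000; (r_i+r_j)·cross = 7·26.0000 = 182.0000
Σcross = 881.0000 → A = |Σcross|/2 = 440.5000 mm²
Σ(r_i+r_j)·cross = 28401.5000 → first moment M = |Σ|/6 = 4733.5833
R_c = M/A = 4733.5833/440.5000 = 10.7459 mm
θ = 209° = 3.647738 rad
V = θ·R_c·A = 3.647738·10.7459·440.5000 = 17266.872 mm³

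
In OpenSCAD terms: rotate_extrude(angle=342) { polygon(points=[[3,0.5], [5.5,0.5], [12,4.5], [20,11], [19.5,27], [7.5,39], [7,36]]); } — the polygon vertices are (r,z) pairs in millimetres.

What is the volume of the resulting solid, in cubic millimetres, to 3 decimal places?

Volume = 28349.143 mm³

Profile (r,z), 7 vertices: (3,0.5) (5.5,0.5) (12,4.5) (20,11) (19.5,27) (7.5,39) (7,36)
edge 0: (3,0.5)→(5.5,0.5)  cross = 3·0.5 − 5.5·0.5 = -1.2500; (r_i+r_j)·cross = 8.5·-1.2500 = -10.6250
edge 1: (5.5,0.5)→(12,4.5)  cross = 5.5·4.5 − 12·0.5 = 18.7500; (r_i+r_j)·cross = 17.5·18.7500 = 328.1250
edge 2: (12,4.5)→(20,11)  cross = 12·11 − 20·4.5 = 42.0000; (r_i+r_j)·cross = 32·42.0000 = 1344.0000
edge 3: (20,11)→(19.5,27)  cross = 20·27 − 19.5·11 = 325.5000; (r_i+r_j)·cross = 39.5·325.5000 = 12857.2500
edge 4: (19.5,27)→(7.5,39)  cross = 19.5·39 − 7.5·27 = 558.0000; (r_i+r_j)·cross = 27·558.0000 = 15066.0000
edge 5: (7.5,39)→(7,36)  cross = 7.5·36 − 7·39 = -3.0000; (r_i+r_j)·cross = 14.5·-3.0000 = -43.5000
edge 6: (7,36)→(3,0.5)  cross = 7·0.5 − 3·36 = -104.5000; (r_i+r_j)·cross = 10·-104.5000 = -1045.0000
Σcross = 835.5000 → A = |Σcross|/2 = 417.7500 mm²
Σ(r_i+r_j)·cross = 28496.2500 → first moment M = |Σ|/6 = 4749.3750
R_c = M/A = 4749.3750/417.7500 = 11.3689 mm
θ = 342° = 5.969026 rad
V = θ·R_c·A = 5.969026·11.3689·417.7500 = 28349.143 mm³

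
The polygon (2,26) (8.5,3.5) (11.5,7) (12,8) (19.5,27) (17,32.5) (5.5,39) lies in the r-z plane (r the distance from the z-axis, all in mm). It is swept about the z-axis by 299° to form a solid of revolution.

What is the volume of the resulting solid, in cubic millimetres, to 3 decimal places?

Profile (r,z), 7 vertices: (2,26) (8.5,3.5) (11.5,7) (12,8) (19.5,27) (17,32.5) (5.5,39)
edge 0: (2,26)→(8.5,3.5)  cross = 2·3.5 − 8.5·26 = -214.0000; (r_i+r_j)·cross = 10.5·-214.0000 = -2247.0000
edge 1: (8.5,3.5)→(11.5,7)  cross = 8.5·7 − 11.5·3.5 = 19.2500; (r_i+r_j)·cross = 20·19.2500 = 385.0000
edge 2: (11.5,7)→(12,8)  cross = 11.5·8 − 12·7 = 8.0000; (r_i+r_j)·cross = 23.5·8.0000 = 188.0000
edge 3: (12,8)→(19.5,27)  cross = 12·27 − 19.5·8 = 168.0000; (r_i+r_j)·cross = 31.5·168.0000 = 5292.0000
edge 4: (19.5,27)→(17,32.5)  cross = 19.5·32.5 − 17·27 = 174.7500; (r_i+r_j)·cross = 36.5·174.7500 = 6378.3750
edge 5: (17,32.5)→(5.5,39)  cross = 17·39 − 5.5·32.5 = 484.2500; (r_i+r_j)·cross = 22.5·484.2500 = 10895.6250
edge 6: (5.5,39)→(2,26)  cross = 5.5·26 − 2·39 = 65.0000; (r_i+r_j)·cross = 7.5·65.0000 = 487.5000
Σcross = 705.2500 → A = |Σcross|/2 = 352.6250 mm²
Σ(r_i+r_j)·cross = 21379.5000 → first moment M = |Σ|/6 = 3563.2500
R_c = M/A = 3563.2500/352.6250 = 10.1049 mm
θ = 299° = 5.218534 rad
V = θ·R_c·A = 5.218534·10.1049·352.6250 = 18594.943 mm³

Volume = 18594.943 mm³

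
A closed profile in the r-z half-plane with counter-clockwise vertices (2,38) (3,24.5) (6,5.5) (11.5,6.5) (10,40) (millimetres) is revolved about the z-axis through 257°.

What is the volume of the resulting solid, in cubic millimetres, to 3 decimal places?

Profile (r,z), 5 vertices: (2,38) (3,24.5) (6,5.5) (11.5,6.5) (10,40)
edge 0: (2,38)→(3,24.5)  cross = 2·24.5 − 3·38 = -65.0000; (r_i+r_j)·cross = 5·-65.0000 = -325.0000
edge 1: (3,24.5)→(6,5.5)  cross = 3·5.5 − 6·24.5 = -130.5000; (r_i+r_j)·cross = 9·-130.5000 = -1174.5000
edge 2: (6,5.5)→(11.5,6.5)  cross = 6·6.5 − 11.5·5.5 = -24.2500; (r_i+r_j)·cross = 17.5·-24.2500 = -424.3750
edge 3: (11.5,6.5)→(10,40)  cross = 11.5·40 − 10·6.5 = 395.0000; (r_i+r_j)·cross = 21.5·395.0000 = 8492.5000
edge 4: (10,40)→(2,38)  cross = 10·38 − 2·40 = 300.0000; (r_i+r_j)·cross = 12·300.0000 = 3600.0000
Σcross = 475.2500 → A = |Σcross|/2 = 237.6250 mm²
Σ(r_i+r_j)·cross = 10168.6250 → first moment M = |Σ|/6 = 1694.7708
R_c = M/A = 1694.7708/237.6250 = 7.1321 mm
θ = 257° = 4.485496 rad
V = θ·R_c·A = 4.485496·7.1321·237.6250 = 7601.888 mm³

Volume = 7601.888 mm³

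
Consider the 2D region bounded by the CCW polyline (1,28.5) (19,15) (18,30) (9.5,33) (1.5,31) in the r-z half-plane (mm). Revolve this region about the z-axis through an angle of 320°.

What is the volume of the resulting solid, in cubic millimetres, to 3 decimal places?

Volume = 10976.376 mm³

Profile (r,z), 5 vertices: (1,28.5) (19,15) (18,30) (9.5,33) (1.5,31)
edge 0: (1,28.5)→(19,15)  cross = 1·15 − 19·28.5 = -526.5000; (r_i+r_j)·cross = 20·-526.5000 = -10530.0000
edge 1: (19,15)→(18,30)  cross = 19·30 − 18·15 = 300.0000; (r_i+r_j)·cross = 37·300.0000 = 11100.0000
edge 2: (18,30)→(9.5,33)  cross = 18·33 − 9.5·30 = 309.0000; (r_i+r_j)·cross = 27.5·309.0000 = 8497.5000
edge 3: (9.5,33)→(1.5,31)  cross = 9.5·31 − 1.5·33 = 245.0000; (r_i+r_j)·cross = 11·245.0000 = 2695.0000
edge 4: (1.5,31)→(1,28.5)  cross = 1.5·28.5 − 1·31 = 11.7500; (r_i+r_j)·cross = 2.5·11.7500 = 29.3750
Σcross = 339.2500 → A = |Σcross|/2 = 169.6250 mm²
Σ(r_i+r_j)·cross = 11791.8750 → first moment M = |Σ|/6 = 1965.3125
R_c = M/A = 1965.3125/169.6250 = 11.5862 mm
θ = 320° = 5.585054 rad
V = θ·R_c·A = 5.585054·11.5862·169.6250 = 10976.376 mm³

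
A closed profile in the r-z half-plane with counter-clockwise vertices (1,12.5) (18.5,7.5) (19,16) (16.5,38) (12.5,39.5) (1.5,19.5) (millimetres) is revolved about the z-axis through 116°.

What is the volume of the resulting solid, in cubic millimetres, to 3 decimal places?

Profile (r,z), 6 vertices: (1,12.5) (18.5,7.5) (19,16) (16.5,38) (12.5,39.5) (1.5,19.5)
edge 0: (1,12.5)→(18.5,7.5)  cross = 1·7.5 − 18.5·12.5 = -223.7500; (r_i+r_j)·cross = 19.5·-223.7500 = -4363.1250
edge 1: (18.5,7.5)→(19,16)  cross = 18.5·16 − 19·7.5 = 153.5000; (r_i+r_j)·cross = 37.5·153.5000 = 5756.2500
edge 2: (19,16)→(16.5,38)  cross = 19·38 − 16.5·16 = 458.0000; (r_i+r_j)·cross = 35.5·458.0000 = 16259.0000
edge 3: (16.5,38)→(12.5,39.5)  cross = 16.5·39.5 − 12.5·38 = 176.7500; (r_i+r_j)·cross = 29·176.7500 = 5125.7500
edge 4: (12.5,39.5)→(1.5,19.5)  cross = 12.5·19.5 − 1.5·39.5 = 184.5000; (r_i+r_j)·cross = 14·184.5000 = 2583.0000
edge 5: (1.5,19.5)→(1,12.5)  cross = 1.5·12.5 − 1·19.5 = -0.7500; (r_i+r_j)·cross = 2.5·-0.7500 = -1.8750
Σcross = 748.2500 → A = |Σcross|/2 = 374.1250 mm²
Σ(r_i+r_j)·cross = 25359.0000 → first moment M = |Σ|/6 = 4226.5000
R_c = M/A = 4226.5000/374.1250 = 11.2970 mm
θ = 116° = 2.024582 rad
V = θ·R_c·A = 2.024582·11.2970·374.1250 = 8556.896 mm³

Volume = 8556.896 mm³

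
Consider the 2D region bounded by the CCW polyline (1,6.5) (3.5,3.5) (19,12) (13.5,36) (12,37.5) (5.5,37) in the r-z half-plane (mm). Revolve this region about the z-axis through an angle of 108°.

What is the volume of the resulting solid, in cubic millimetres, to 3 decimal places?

Volume = 7028.685 mm³

Profile (r,z), 6 vertices: (1,6.5) (3.5,3.5) (19,12) (13.5,36) (12,37.5) (5.5,37)
edge 0: (1,6.5)→(3.5,3.5)  cross = 1·3.5 − 3.5·6.5 = -19.2500; (r_i+r_j)·cross = 4.5·-19.2500 = -86.6250
edge 1: (3.5,3.5)→(19,12)  cross = 3.5·12 − 19·3.5 = -24.5000; (r_i+r_j)·cross = 22.5·-24.5000 = -551.2500
edge 2: (19,12)→(13.5,36)  cross = 19·36 − 13.5·12 = 522.0000; (r_i+r_j)·cross = 32.5·522.0000 = 16965.0000
edge 3: (13.5,36)→(12,37.5)  cross = 13.5·37.5 − 12·36 = 74.2500; (r_i+r_j)·cross = 25.5·74.2500 = 1893.3750
edge 4: (12,37.5)→(5.5,37)  cross = 12·37 − 5.5·37.5 = 237.7500; (r_i+r_j)·cross = 17.5·237.7500 = 4160.6250
edge 5: (5.5,37)→(1,6.5)  cross = 5.5·6.5 − 1·37 = -1.2500; (r_i+r_j)·cross = 6.5·-1.2500 = -8.1250
Σcross = 789.0000 → A = |Σcross|/2 = 394.5000 mm²
Σ(r_i+r_j)·cross = 22373.0000 → first moment M = |Σ|/6 = 3728.8333
R_c = M/A = 3728.8333/394.5000 = 9.4520 mm
θ = 108° = 1.884956 rad
V = θ·R_c·A = 1.884956·9.4520·394.5000 = 7028.685 mm³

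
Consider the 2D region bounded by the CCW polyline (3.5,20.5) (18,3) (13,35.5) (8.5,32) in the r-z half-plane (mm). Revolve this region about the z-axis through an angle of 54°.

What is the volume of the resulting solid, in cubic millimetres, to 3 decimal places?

Volume = 2214.136 mm³

Profile (r,z), 4 vertices: (3.5,20.5) (18,3) (13,35.5) (8.5,32)
edge 0: (3.5,20.5)→(18,3)  cross = 3.5·3 − 18·20.5 = -358.5000; (r_i+r_j)·cross = 21.5·-358.5000 = -7707.7500
edge 1: (18,3)→(13,35.5)  cross = 18·35.5 − 13·3 = 600.0000; (r_i+r_j)·cross = 31·600.0000 = 18600.0000
edge 2: (13,35.5)→(8.5,32)  cross = 13·32 − 8.5·35.5 = 114.2500; (r_i+r_j)·cross = 21.5·114.2500 = 2456.3750
edge 3: (8.5,32)→(3.5,20.5)  cross = 8.5·20.5 − 3.5·32 = 62.2500; (r_i+r_j)·cross = 12·62.2500 = 747.0000
Σcross = 418.0000 → A = |Σcross|/2 = 209.0000 mm²
Σ(r_i+r_j)·cross = 14095.6250 → first moment M = |Σ|/6 = 2349.2708
R_c = M/A = 2349.2708/209.0000 = 11.2405 mm
θ = 54° = 0.942478 rad
V = θ·R_c·A = 0.942478·11.2405·209.0000 = 2214.136 mm³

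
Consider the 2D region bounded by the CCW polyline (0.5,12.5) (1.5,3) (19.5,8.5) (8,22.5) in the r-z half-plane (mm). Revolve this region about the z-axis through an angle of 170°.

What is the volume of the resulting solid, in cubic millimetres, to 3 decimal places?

Profile (r,z), 4 vertices: (0.5,12.5) (1.5,3) (19.5,8.5) (8,22.5)
edge 0: (0.5,12.5)→(1.5,3)  cross = 0.5·3 − 1.5·12.5 = -17.2500; (r_i+r_j)·cross = 2·-17.2500 = -34.5000
edge 1: (1.5,3)→(19.5,8.5)  cross = 1.5·8.5 − 19.5·3 = -45.7500; (r_i+r_j)·cross = 21·-45.7500 = -960.7500
edge 2: (19.5,8.5)→(8,22.5)  cross = 19.5·22.5 − 8·8.5 = 370.7500; (r_i+r_j)·cross = 27.5·370.7500 = 10195.6250
edge 3: (8,22.5)→(0.5,12.5)  cross = 8·12.5 − 0.5·22.5 = 88.7500; (r_i+r_j)·cross = 8.5·88.7500 = 754.3750
Σcross = 396.5000 → A = |Σcross|/2 = 198.2500 mm²
Σ(r_i+r_j)·cross = 9954.7500 → first moment M = |Σ|/6 = 1659.1250
R_c = M/A = 1659.1250/198.2500 = 8.3689 mm
θ = 170° = 2.967060 rad
V = θ·R_c·A = 2.967060·8.3689·198.2500 = 4922.723 mm³

Volume = 4922.723 mm³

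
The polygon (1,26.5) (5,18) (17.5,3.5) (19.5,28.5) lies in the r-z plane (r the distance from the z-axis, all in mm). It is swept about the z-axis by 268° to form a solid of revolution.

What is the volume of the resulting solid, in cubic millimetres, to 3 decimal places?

Volume = 14466.576 mm³

Profile (r,z), 4 vertices: (1,26.5) (5,18) (17.5,3.5) (19.5,28.5)
edge 0: (1,26.5)→(5,18)  cross = 1·18 − 5·26.5 = -114.5000; (r_i+r_j)·cross = 6·-114.5000 = -687.0000
edge 1: (5,18)→(17.5,3.5)  cross = 5·3.5 − 17.5·18 = -297.5000; (r_i+r_j)·cross = 22.5·-297.5000 = -6693.7500
edge 2: (17.5,3.5)→(19.5,28.5)  cross = 17.5·28.5 − 19.5·3.5 = 430.5000; (r_i+r_j)·cross = 37·430.5000 = 15928.5000
edge 3: (19.5,28.5)→(1,26.5)  cross = 19.5·26.5 − 1·28.5 = 488.2500; (r_i+r_j)·cross = 20.5·488.2500 = 10009.1250
Σcross = 506.7500 → A = |Σcross|/2 = 253.3750 mm²
Σ(r_i+r_j)·cross = 18556.8750 → first moment M = |Σ|/6 = 3092.8125
R_c = M/A = 3092.8125/253.3750 = 12.2065 mm
θ = 268° = 4.677482 rad
V = θ·R_c·A = 4.677482·12.2065·253.3750 = 14466.576 mm³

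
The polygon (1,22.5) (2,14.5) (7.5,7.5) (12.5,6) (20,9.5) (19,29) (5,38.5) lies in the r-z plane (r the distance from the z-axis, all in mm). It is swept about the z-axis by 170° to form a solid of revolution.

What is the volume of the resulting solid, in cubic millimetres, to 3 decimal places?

Profile (r,z), 7 vertices: (1,22.5) (2,14.5) (7.5,7.5) (12.5,6) (20,9.5) (19,29) (5,38.5)
edge 0: (1,22.5)→(2,14.5)  cross = 1·14.5 − 2·22.5 = -30.5000; (r_i+r_j)·cross = 3·-30.5000 = -91.5000
edge 1: (2,14.5)→(7.5,7.5)  cross = 2·7.5 − 7.5·14.5 = -93.7500; (r_i+r_j)·cross = 9.5·-93.7500 = -890.6250
edge 2: (7.5,7.5)→(12.5,6)  cross = 7.5·6 − 12.5·7.5 = -48.7500; (r_i+r_j)·cross = 20·-48.7500 = -975.0000
edge 3: (12.5,6)→(20,9.5)  cross = 12.5·9.5 − 20·6 = -1.2500; (r_i+r_j)·cross = 32.5·-1.2500 = -40.6250
edge 4: (20,9.5)→(19,29)  cross = 20·29 − 19·9.5 = 399.5000; (r_i+r_j)·cross = 39·399.5000 = 15580.5000
edge 5: (19,29)→(5,38.5)  cross = 19·38.5 − 5·29 = 586.5000; (r_i+r_j)·cross = 24·586.5000 = 14076.0000
edge 6: (5,38.5)→(1,22.5)  cross = 5·22.5 − 1·38.5 = 74.0000; (r_i+r_j)·cross = 6·74.0000 = 444.0000
Σcross = 885.7500 → A = |Σcross|/2 = 442.8750 mm²
Σ(r_i+r_j)·cross = 28102.7500 → first moment M = |Σ|/6 = 4683.7917
R_c = M/A = 4683.7917/442.8750 = 10.5759 mm
θ = 170° = 2.967060 rad
V = θ·R_c·A = 2.967060·10.5759·442.8750 = 13897.090 mm³

Volume = 13897.090 mm³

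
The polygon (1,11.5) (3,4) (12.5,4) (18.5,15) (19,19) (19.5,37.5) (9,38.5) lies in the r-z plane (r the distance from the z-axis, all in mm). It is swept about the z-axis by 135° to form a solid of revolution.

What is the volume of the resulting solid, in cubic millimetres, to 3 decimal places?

Volume = 12132.782 mm³

Profile (r,z), 7 vertices: (1,11.5) (3,4) (12.5,4) (18.5,15) (19,19) (19.5,37.5) (9,38.5)
edge 0: (1,11.5)→(3,4)  cross = 1·4 − 3·11.5 = -30.5000; (r_i+r_j)·cross = 4·-30.5000 = -122.0000
edge 1: (3,4)→(12.5,4)  cross = 3·4 − 12.5·4 = -38.0000; (r_i+r_j)·cross = 15.5·-38.0000 = -589.0000
edge 2: (12.5,4)→(18.5,15)  cross = 12.5·15 − 18.5·4 = 113.5000; (r_i+r_j)·cross = 31·113.5000 = 3518.5000
edge 3: (18.5,15)→(19,19)  cross = 18.5·19 − 19·15 = 66.5000; (r_i+r_j)·cross = 37.5·66.5000 = 2493.7500
edge 4: (19,19)→(19.5,37.5)  cross = 19·37.5 − 19.5·19 = 342.0000; (r_i+r_j)·cross = 38.5·342.0000 = 13167.0000
edge 5: (19.5,37.5)→(9,38.5)  cross = 19.5·38.5 − 9·37.5 = 413.2500; (r_i+r_j)·cross = 28.5·413.2500 = 11777.6250
edge 6: (9,38.5)→(1,11.5)  cross = 9·11.5 − 1·38.5 = 65.0000; (r_i+r_j)·cross = 10·65.0000 = 650.0000
Σcross = 931.7500 → A = |Σcross|/2 = 465.8750 mm²
Σ(r_i+r_j)·cross = 30895.8750 → first moment M = |Σ|/6 = 5149.3125
R_c = M/A = 5149.3125/465.8750 = 11.0530 mm
θ = 135° = 2.356194 rad
V = θ·R_c·A = 2.356194·11.0530·465.8750 = 12132.782 mm³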